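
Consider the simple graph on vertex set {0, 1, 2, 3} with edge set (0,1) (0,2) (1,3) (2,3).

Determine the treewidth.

2

A width-2 tree decomposition is:
Bags: B1 = {0, 2, 3}  B2 = {0, 1, 3}
Tree: B1–B2
Every bag has size at most 3, so the width is 3 − 1 = 2 and tw(G) ≤ 2. The edges 0–2–3–1–0 form a cycle, so G is not a tree and its treewidth is at least 2. The upper and lower bounds meet at 2, so that is the treewidth.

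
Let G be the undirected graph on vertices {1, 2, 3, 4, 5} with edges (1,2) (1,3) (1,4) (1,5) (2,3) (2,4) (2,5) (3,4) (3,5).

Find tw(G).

A width-3 tree decomposition is:
Bags: B1 = {1, 2, 3, 5}  B2 = {1, 2, 3, 4}
Tree: B1–B2
The largest bag has 4 vertices, giving width 3; this decomposition certifies tw(G) ≤ 3. Conversely, {1, 2, 3, 4} is a clique of size 4, and the vertices of any clique must share a bag in every tree decomposition; so some bag has ≥ 4 vertices and tw(G) ≥ 3. Combining the bounds, tw(G) = 3.

3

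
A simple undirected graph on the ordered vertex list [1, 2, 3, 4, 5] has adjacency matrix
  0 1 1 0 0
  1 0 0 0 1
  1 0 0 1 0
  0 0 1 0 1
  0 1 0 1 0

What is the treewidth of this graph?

2

A width-2 tree decomposition is:
Bags: B1 = {1, 3, 4}  B2 = {1, 2, 4}  B3 = {2, 4, 5}
Tree: B1–B2, B2–B3
Every bag has size at most 3, so the width is 3 − 1 = 2 and tw(G) ≤ 2. For the lower bound, G contains the cycle 4–3–1–2–5–4, so G is not a forest; only forests have treewidth ≤ 1, hence tw(G) ≥ 2. Hence tw(G) = 2 exactly.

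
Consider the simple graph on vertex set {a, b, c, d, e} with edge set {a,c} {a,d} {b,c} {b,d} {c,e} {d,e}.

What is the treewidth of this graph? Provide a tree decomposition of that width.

Treewidth 2.
Bags: B1 = {b, c, d}  B2 = {a, c, d}  B3 = {c, d, e}
Tree: B1–B2, B2–B3

Each bag holds 3 vertices, so the decomposition has width 2, which upper-bounds the treewidth. For the lower bound, G contains the cycle d–b–c–a–d, so G is not a forest; only forests have treewidth ≤ 1, hence tw(G) ≥ 2. Combining the bounds, tw(G) = 2.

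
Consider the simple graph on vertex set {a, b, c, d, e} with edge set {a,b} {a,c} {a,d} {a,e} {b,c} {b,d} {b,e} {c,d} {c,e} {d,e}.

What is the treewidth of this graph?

A width-4 tree decomposition is:
Bags: B1 = {a, b, c, d, e}
Tree: (single bag)
With just one bag of size 5, the width is 5 − 1 = 4, so tw(G) ≤ 4. On the other hand G contains the 5-clique {a, b, c, d, e}. A clique must lie in a single bag of any decomposition, so no decomposition can have width below 4. Hence tw(G) = 4 exactly.

4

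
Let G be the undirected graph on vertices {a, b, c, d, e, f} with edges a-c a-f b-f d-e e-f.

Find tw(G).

1

A width-1 tree decomposition is:
Bags: B1 = {e, f}  B2 = {a, f}  B3 = {a, c}  B4 = {b, f}  B5 = {d, e}
Tree: B1–B2, B2–B3, B1–B4, B1–B5
Each bag holds 2 vertices, so the decomposition has width 1, which upper-bounds the treewidth. Any graph with an edge has treewidth ≥ 1, and G has the edge f–e. Therefore the treewidth is 1.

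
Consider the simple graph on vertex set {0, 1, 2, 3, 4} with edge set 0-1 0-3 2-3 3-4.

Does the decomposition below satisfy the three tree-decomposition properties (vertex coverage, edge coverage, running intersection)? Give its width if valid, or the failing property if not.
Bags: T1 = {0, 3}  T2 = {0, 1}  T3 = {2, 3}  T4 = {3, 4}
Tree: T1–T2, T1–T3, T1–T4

Every vertex of G appears in some bag (union = {0, 1, 2, 3, 4}); every edge is covered by a bag; and for each vertex v the set of bags containing v is connected in the bag tree. The decomposition is therefore valid. The largest bag has 2 vertices, so the width is 1.

Yes; width 1.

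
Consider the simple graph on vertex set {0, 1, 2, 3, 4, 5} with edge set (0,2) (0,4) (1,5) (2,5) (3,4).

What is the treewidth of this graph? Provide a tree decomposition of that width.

Every bag has size at most 2, so the width is 2 − 1 = 1 and tw(G) ≤ 1. G has an edge, so its treewidth is at least 1. Combining the bounds, tw(G) = 1.

Treewidth 1.
One such decomposition:
Bags: B1 = {3, 4}  B2 = {0, 4}  B3 = {0, 2}  B4 = {2, 5}  B5 = {1, 5}
Tree: B1–B2, B2–B3, B3–B4, B4–B5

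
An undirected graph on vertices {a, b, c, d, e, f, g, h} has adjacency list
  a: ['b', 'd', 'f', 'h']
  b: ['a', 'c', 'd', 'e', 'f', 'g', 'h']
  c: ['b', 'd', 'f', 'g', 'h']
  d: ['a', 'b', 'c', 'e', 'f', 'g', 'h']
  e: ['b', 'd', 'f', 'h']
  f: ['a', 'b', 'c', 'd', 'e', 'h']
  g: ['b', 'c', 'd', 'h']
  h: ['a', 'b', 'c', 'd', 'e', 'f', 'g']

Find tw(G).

A width-4 tree decomposition is:
Bags: B1 = {b, c, d, f, h}  B2 = {b, d, e, f, h}  B3 = {b, c, d, g, h}  B4 = {a, b, d, f, h}
Tree: B1–B2, B1–B3, B2–B4
Every bag has size at most 5, so the width is 5 − 1 = 4 and tw(G) ≤ 4. Conversely, {b, c, d, g, h} is a clique of size 5, and the vertices of any clique must share a bag in every tree decomposition; so some bag has ≥ 5 vertices and tw(G) ≥ 4. Hence tw(G) = 4 exactly.

4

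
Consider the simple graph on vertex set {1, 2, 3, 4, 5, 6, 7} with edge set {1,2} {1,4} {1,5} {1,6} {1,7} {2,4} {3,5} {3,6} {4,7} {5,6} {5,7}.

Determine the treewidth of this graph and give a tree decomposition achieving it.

Treewidth 2.
One such decomposition:
Bags: B1 = {1, 5, 6}  B2 = {3, 5, 6}  B3 = {1, 5, 7}  B4 = {1, 4, 7}  B5 = {1, 2, 4}
Tree: B1–B2, B1–B3, B3–B4, B4–B5

The largest bag has 3 vertices, giving width 2; this decomposition certifies tw(G) ≤ 2. For the lower bound, the 3 vertices {1, 2, 4} are pairwise adjacent, and any tree decomposition puts a clique entirely inside one bag — forcing width ≥ 2. Therefore the treewidth is 2.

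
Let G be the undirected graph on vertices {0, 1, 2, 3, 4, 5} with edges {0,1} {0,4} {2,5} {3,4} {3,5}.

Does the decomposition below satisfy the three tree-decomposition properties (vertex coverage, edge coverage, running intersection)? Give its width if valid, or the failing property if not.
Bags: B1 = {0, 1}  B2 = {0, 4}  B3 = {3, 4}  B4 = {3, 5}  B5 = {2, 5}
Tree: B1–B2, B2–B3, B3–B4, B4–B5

Every vertex of G appears in some bag (union = {0, 1, 2, 3, 4, 5}); every edge is covered by a bag; and for each vertex v the set of bags containing v is connected in the bag tree. The decomposition is therefore valid. The largest bag has 2 vertices, so the width is 1.

Yes; width 1.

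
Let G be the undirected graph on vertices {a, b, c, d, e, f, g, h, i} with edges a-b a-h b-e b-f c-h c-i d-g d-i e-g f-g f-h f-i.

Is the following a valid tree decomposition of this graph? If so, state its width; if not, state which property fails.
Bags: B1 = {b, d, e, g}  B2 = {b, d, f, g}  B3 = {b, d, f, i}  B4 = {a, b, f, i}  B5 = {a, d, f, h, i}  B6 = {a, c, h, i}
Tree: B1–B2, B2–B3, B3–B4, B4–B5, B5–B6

A tree decomposition must satisfy three properties: every vertex lies in some bag; for every edge, both endpoints lie together in some bag; and for every vertex, the bags containing it form a connected subtree. Here bags containing vertex d are not connected in the tree, so the decomposition is invalid.

No — bags containing vertex d are not connected in the tree.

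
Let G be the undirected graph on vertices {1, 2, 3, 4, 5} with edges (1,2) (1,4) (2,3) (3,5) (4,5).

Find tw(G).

2

A width-2 tree decomposition is:
Bags: B1 = {1, 2, 4}  B2 = {2, 4, 5}  B3 = {2, 3, 5}
Tree: B1–B2, B2–B3
The largest bag has 3 vertices, giving width 2; this decomposition certifies tw(G) ≤ 2. For the lower bound, G contains the cycle 2–1–4–5–3–2, so G is not a forest; only forests have treewidth ≤ 1, hence tw(G) ≥ 2. Therefore the treewidth is 2.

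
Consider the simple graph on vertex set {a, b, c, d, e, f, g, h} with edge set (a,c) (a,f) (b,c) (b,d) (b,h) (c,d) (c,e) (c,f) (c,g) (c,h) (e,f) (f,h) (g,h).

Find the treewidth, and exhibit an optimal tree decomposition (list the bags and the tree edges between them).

The largest bag has 3 vertices, giving width 2; this decomposition certifies tw(G) ≤ 2. For the lower bound, the 3 vertices {b, c, d} are pairwise adjacent, and any tree decomposition puts a clique entirely inside one bag — forcing width ≥ 2. The upper and lower bounds meet at 2, so that is the treewidth.

Treewidth 2.
One such decomposition:
Bags: B1 = {b, c, h}  B2 = {c, f, h}  B3 = {c, g, h}  B4 = {b, c, d}  B5 = {c, e, f}  B6 = {a, c, f}
Tree: B1–B2, B2–B3, B1–B4, B2–B5, B2–B6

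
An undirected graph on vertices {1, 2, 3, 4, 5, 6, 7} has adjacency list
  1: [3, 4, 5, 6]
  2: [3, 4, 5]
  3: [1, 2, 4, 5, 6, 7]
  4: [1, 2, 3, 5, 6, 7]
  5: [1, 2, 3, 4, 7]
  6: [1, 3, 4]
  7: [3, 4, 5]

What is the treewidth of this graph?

3

A width-3 tree decomposition is:
Bags: B1 = {2, 3, 4, 5}  B2 = {1, 3, 4, 5}  B3 = {3, 4, 5, 7}  B4 = {1, 3, 4, 6}
Tree: B1–B2, B2–B3, B2–B4
Every bag has size at most 4, so the width is 4 − 1 = 3 and tw(G) ≤ 3. For the lower bound, the 4 vertices {1, 3, 4, 5} are pairwise adjacent, and any tree decomposition puts a clique entirely inside one bag — forcing width ≥ 3. Therefore the treewidth is 3.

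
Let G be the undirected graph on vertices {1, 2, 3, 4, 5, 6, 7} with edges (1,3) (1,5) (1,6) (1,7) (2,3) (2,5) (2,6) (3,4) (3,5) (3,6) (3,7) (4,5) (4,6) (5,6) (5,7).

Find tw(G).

3

A width-3 tree decomposition is:
Bags: B1 = {1, 3, 5, 7}  B2 = {1, 3, 5, 6}  B3 = {2, 3, 5, 6}  B4 = {3, 4, 5, 6}
Tree: B1–B2, B2–B3, B2–B4
Each bag holds 4 vertices, so the decomposition has width 3, which upper-bounds the treewidth. For the lower bound, the 4 vertices {1, 3, 5, 6} are pairwise adjacent, and any tree decomposition puts a clique entirely inside one bag — forcing width ≥ 3. Hence tw(G) = 3 exactly.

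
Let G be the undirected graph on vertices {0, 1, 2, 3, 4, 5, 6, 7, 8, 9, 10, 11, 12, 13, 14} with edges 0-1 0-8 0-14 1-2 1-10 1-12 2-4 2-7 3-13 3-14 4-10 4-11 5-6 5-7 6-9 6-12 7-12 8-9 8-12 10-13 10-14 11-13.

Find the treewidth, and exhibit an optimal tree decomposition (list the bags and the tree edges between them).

Treewidth 3.
One optimal decomposition is:
Bags: B1 = {3, 4, 11, 13}  B2 = {3, 4, 10, 13}  B3 = {3, 4, 10, 14}  B4 = {2, 4, 10, 14}  B5 = {1, 2, 10, 14}  B6 = {0, 1, 2, 14}  B7 = {0, 1, 2, 7}  B8 = {0, 1, 7, 12}  B9 = {0, 7, 8, 12}  B10 = {5, 7, 8, 12}  B11 = {5, 6, 8, 12}  B12 = {5, 6, 8, 9}
Tree: B1–B2, B2–B3, B3–B4, B4–B5, B5–B6, B6–B7, B7–B8, B8–B9, B9–B10, B10–B11, B11–B12

The largest bag has 4 vertices, giving width 3; this decomposition certifies tw(G) ≤ 3. For the lower bound: the 4 vertex sets {3,11,13}, {4}, {10}, {0,1,2,14} are disjoint, each induces a connected subgraph, and every pair is joined by at least one edge of G. Contracting each set to a single vertex therefore yields K_{4} as a minor, and since treewidth is minor-monotone, tw(G) ≥ tw(K_{4}) = 3. The upper and lower bounds meet at 3, so that is the treewidth.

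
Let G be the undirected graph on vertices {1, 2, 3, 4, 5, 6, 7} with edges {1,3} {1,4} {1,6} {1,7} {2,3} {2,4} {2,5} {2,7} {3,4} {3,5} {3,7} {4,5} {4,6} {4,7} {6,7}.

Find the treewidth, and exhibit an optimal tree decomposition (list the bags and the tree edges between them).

Every bag has size at most 4, so the width is 4 − 1 = 3 and tw(G) ≤ 3. Conversely, {1, 3, 4, 7} is a clique of size 4, and the vertices of any clique must share a bag in every tree decomposition; so some bag has ≥ 4 vertices and tw(G) ≥ 3. Hence tw(G) = 3 exactly.

Treewidth 3.
One such decomposition:
Bags: B1 = {1, 3, 4, 7}  B2 = {2, 3, 4, 7}  B3 = {1, 4, 6, 7}  B4 = {2, 3, 4, 5}
Tree: B1–B2, B1–B3, B2–B4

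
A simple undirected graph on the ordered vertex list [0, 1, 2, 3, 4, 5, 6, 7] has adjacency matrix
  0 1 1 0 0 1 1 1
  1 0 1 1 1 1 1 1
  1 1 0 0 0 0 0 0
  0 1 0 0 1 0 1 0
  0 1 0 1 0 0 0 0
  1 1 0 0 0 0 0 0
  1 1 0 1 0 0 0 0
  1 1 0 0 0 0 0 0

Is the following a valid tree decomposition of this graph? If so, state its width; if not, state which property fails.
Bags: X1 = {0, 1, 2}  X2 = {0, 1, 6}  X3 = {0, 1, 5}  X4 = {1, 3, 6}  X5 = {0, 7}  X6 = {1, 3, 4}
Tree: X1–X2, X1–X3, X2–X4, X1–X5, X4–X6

A tree decomposition must satisfy three properties: every vertex lies in some bag; for every edge, both endpoints lie together in some bag; and for every vertex, the bags containing it form a connected subtree. Here edge (1,7) lies in no bag, so the decomposition is invalid.

No — edge (1,7) lies in no bag.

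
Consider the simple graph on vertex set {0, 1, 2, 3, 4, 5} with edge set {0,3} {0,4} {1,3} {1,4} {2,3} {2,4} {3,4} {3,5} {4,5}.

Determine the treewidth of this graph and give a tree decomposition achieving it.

Treewidth 2.
Bags: B1 = {2, 3, 4}  B2 = {1, 3, 4}  B3 = {0, 3, 4}  B4 = {3, 4, 5}
Tree: B1–B2, B1–B3, B2–B4

Every bag has size at most 3, so the width is 3 − 1 = 2 and tw(G) ≤ 2. For the lower bound, the 3 vertices {0, 3, 4} are pairwise adjacent, and any tree decomposition puts a clique entirely inside one bag — forcing width ≥ 2. Therefore the treewidth is 2.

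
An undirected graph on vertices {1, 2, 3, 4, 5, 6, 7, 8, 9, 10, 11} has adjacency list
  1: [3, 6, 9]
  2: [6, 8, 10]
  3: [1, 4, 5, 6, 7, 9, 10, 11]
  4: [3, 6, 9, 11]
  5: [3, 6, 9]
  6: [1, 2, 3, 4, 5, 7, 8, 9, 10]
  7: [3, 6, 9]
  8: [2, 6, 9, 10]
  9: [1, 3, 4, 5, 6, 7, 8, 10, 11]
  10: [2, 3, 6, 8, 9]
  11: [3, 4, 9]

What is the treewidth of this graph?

A width-3 tree decomposition is:
Bags: B1 = {3, 5, 6, 9}  B2 = {3, 4, 6, 9}  B3 = {3, 6, 9, 10}  B4 = {3, 6, 7, 9}  B5 = {6, 8, 9, 10}  B6 = {1, 3, 6, 9}  B7 = {3, 4, 9, 11}  B8 = {2, 6, 8, 10}
Tree: B1–B2, B2–B3, B2–B4, B3–B5, B2–B6, B2–B7, B5–B8
Every bag has size at most 4, so the width is 4 − 1 = 3 and tw(G) ≤ 3. Conversely, {3, 4, 9, 11} is a clique of size 4, and the vertices of any clique must share a bag in every tree decomposition; so some bag has ≥ 4 vertices and tw(G) ≥ 3. Hence tw(G) = 3 exactly.

3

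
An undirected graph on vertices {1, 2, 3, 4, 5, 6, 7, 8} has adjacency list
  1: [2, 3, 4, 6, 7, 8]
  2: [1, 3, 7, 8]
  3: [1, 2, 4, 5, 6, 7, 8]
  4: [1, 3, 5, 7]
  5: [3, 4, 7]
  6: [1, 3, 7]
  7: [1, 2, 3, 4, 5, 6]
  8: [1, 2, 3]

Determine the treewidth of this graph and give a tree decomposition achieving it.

Treewidth 3.
One optimal decomposition is:
Bags: B1 = {1, 3, 4, 7}  B2 = {1, 2, 3, 7}  B3 = {1, 2, 3, 8}  B4 = {3, 4, 5, 7}  B5 = {1, 3, 6, 7}
Tree: B1–B2, B2–B3, B1–B4, B2–B5

Each bag holds 4 vertices, so the decomposition has width 3, which upper-bounds the treewidth. Conversely, {1, 2, 3, 8} is a clique of size 4, and the vertices of any clique must share a bag in every tree decomposition; so some bag has ≥ 4 vertices and tw(G) ≥ 3. Hence tw(G) = 3 exactly.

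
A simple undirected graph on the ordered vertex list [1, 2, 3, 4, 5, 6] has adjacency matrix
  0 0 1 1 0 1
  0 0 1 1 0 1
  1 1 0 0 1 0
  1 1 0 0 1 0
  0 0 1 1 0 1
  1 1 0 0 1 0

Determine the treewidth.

3

A width-3 tree decomposition is:
Bags: B1 = {1, 2, 3, 5}  B2 = {1, 2, 4, 5}  B3 = {1, 2, 5, 6}
Tree: B1–B2, B2–B3
Every bag has size at most 4, so the width is 4 − 1 = 3 and tw(G) ≤ 3. For the lower bound: the 4 vertex sets {2,3}, {4,5}, {1}, {6} are disjoint, each induces a connected subgraph, and every pair is joined by at least one edge of G. Contracting each set to a single vertex therefore yields K_{4} as a minor, and since treewidth is minor-monotone, tw(G) ≥ tw(K_{4}) = 3. Hence tw(G) = 3 exactly.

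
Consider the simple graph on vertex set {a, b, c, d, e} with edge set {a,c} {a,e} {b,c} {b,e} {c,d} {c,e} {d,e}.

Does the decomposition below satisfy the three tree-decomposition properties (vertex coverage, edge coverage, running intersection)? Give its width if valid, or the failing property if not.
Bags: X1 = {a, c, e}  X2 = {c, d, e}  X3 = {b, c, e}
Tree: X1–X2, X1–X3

Yes; width 2.

Vertex coverage: the bags together contain {a, b, c, d, e}, the full vertex set. Edge coverage: each edge of G has both endpoints in at least one bag. Running intersection: for every vertex, the bags containing it form a connected subtree. All three properties hold, so this is a valid tree decomposition of width max|bag| − 1 = 2, and hence tw(G) ≤ 2.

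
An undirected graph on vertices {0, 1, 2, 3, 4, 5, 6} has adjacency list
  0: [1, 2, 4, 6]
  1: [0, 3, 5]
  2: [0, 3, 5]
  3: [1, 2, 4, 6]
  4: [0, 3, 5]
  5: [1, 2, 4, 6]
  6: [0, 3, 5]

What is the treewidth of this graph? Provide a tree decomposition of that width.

Every bag has size at most 4, so the width is 4 − 1 = 3 and tw(G) ≤ 3. For the lower bound: the 4 vertex sets {2,5}, {3,6}, {0}, {1} are disjoint, each induces a connected subgraph, and every pair is joined by at least one edge of G. Contracting each set to a single vertex therefore yields K_{4} as a minor, and since treewidth is minor-monotone, tw(G) ≥ tw(K_{4}) = 3. Combining the bounds, tw(G) = 3.

Treewidth 3.
One such decomposition:
Bags: B1 = {0, 2, 3, 5}  B2 = {0, 3, 5, 6}  B3 = {0, 1, 3, 5}  B4 = {0, 3, 4, 5}
Tree: B1–B2, B2–B3, B3–B4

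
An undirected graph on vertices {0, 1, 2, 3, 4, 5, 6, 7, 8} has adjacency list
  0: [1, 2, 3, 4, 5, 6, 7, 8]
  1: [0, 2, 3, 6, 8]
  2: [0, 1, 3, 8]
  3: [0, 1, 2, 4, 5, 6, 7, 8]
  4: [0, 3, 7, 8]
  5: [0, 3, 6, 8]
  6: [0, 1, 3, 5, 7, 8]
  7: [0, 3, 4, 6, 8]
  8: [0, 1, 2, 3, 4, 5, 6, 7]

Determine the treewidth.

4

A width-4 tree decomposition is:
Bags: B1 = {0, 1, 2, 3, 8}  B2 = {0, 1, 3, 6, 8}  B3 = {0, 3, 5, 6, 8}  B4 = {0, 3, 6, 7, 8}  B5 = {0, 3, 4, 7, 8}
Tree: B1–B2, B2–B3, B3–B4, B4–B5
The largest bag has 5 vertices, giving width 4; this decomposition certifies tw(G) ≤ 4. On the other hand G contains the 5-clique {0, 1, 2, 3, 8}. A clique must lie in a single bag of any decomposition, so no decomposition can have width below 4. Hence tw(G) = 4 exactly.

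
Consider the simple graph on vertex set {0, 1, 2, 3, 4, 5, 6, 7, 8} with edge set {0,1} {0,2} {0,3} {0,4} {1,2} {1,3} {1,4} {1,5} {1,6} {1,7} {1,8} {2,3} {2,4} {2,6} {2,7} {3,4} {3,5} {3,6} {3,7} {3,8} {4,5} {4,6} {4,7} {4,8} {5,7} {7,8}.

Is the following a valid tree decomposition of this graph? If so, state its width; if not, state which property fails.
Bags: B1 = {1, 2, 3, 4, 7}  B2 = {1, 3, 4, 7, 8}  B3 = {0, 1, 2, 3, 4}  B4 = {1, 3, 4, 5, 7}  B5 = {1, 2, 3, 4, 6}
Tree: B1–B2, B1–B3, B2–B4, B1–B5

Vertex coverage: the bags together contain {0, 1, 2, 3, 4, 5, 6, 7, 8}, the full vertex set. Edge coverage: each edge of G has both endpoints in at least one bag. Running intersection: for every vertex, the bags containing it form a connected subtree. All three properties hold, so this is a valid tree decomposition of width max|bag| − 1 = 4, and hence tw(G) ≤ 4.

Yes; width 4.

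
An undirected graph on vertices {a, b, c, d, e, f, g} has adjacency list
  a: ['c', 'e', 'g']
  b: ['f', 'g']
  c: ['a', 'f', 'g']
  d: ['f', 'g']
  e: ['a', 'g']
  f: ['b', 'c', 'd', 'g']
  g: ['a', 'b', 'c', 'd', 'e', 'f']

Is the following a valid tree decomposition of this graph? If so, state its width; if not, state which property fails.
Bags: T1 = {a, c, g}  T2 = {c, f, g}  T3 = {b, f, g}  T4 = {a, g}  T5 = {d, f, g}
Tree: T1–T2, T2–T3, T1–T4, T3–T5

No — vertex e appears in no bag.

A tree decomposition must satisfy three properties: every vertex lies in some bag; for every edge, both endpoints lie together in some bag; and for every vertex, the bags containing it form a connected subtree. Here vertex e appears in no bag, so the decomposition is invalid.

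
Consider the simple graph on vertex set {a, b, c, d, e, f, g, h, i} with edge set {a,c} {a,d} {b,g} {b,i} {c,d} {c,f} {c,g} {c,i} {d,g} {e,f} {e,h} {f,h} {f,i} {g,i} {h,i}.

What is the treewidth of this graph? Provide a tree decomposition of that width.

Treewidth 2.
Bags: B1 = {c, f, i}  B2 = {c, g, i}  B3 = {b, g, i}  B4 = {c, d, g}  B5 = {f, h, i}  B6 = {a, c, d}  B7 = {e, f, h}
Tree: B1–B2, B2–B3, B2–B4, B1–B5, B4–B6, B5–B7

The largest bag has 3 vertices, giving width 2; this decomposition certifies tw(G) ≤ 2. For the lower bound, the 3 vertices {c, d, g} are pairwise adjacent, and any tree decomposition puts a clique entirely inside one bag — forcing width ≥ 2. Hence tw(G) = 2 exactly.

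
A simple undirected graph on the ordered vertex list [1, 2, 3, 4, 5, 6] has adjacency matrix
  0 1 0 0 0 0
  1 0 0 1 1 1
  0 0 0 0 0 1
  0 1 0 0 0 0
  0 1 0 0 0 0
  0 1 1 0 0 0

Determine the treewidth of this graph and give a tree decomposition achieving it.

Every bag has size at most 2, so the width is 2 − 1 = 1 and tw(G) ≤ 1. Since G has at least one edge (e.g. 2–6), it is not an edgeless graph, so tw(G) ≥ 1. Therefore the treewidth is 1.

Treewidth 1.
One optimal decomposition is:
Bags: B1 = {2, 6}  B2 = {2, 5}  B3 = {3, 6}  B4 = {2, 4}  B5 = {1, 2}
Tree: B1–B2, B1–B3, B1–B4, B1–B5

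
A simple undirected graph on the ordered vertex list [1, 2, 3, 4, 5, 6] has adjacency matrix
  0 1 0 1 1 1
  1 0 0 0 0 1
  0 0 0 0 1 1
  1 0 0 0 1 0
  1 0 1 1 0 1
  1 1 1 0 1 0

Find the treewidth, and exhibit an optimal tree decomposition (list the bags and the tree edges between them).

Each bag holds 3 vertices, so the decomposition has width 2, which upper-bounds the treewidth. Conversely, {1, 2, 6} is a clique of size 3, and the vertices of any clique must share a bag in every tree decomposition; so some bag has ≥ 3 vertices and tw(G) ≥ 2. The upper and lower bounds meet at 2, so that is the treewidth.

Treewidth 2.
One such decomposition:
Bags: B1 = {1, 5, 6}  B2 = {1, 2, 6}  B3 = {3, 5, 6}  B4 = {1, 4, 5}
Tree: B1–B2, B1–B3, B1–B4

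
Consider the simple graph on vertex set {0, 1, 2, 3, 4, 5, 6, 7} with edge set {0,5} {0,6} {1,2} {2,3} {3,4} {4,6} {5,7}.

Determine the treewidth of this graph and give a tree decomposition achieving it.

Treewidth 1.
One such decomposition:
Bags: B1 = {1, 2}  B2 = {2, 3}  B3 = {3, 4}  B4 = {4, 6}  B5 = {0, 6}  B6 = {0, 5}  B7 = {5, 7}
Tree: B1–B2, B2–B3, B3–B4, B4–B5, B5–B6, B6–B7

The largest bag has 2 vertices, giving width 1; this decomposition certifies tw(G) ≤ 1. G has an edge, so its treewidth is at least 1. Combining the bounds, tw(G) = 1.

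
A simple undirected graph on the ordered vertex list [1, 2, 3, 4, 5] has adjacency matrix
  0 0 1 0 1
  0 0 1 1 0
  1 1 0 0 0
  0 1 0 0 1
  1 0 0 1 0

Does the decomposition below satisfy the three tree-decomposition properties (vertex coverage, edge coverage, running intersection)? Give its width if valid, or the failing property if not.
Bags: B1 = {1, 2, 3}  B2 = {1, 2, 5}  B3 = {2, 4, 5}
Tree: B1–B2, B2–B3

Checking the three conditions: (i) the bags cover all of {1, 2, 3, 4, 5}; (ii) for each edge, some bag contains both endpoints; (iii) the bags containing any fixed vertex form a subtree. All hold, so the decomposition is valid with width 3 − 1 = 2.

Yes; width 2.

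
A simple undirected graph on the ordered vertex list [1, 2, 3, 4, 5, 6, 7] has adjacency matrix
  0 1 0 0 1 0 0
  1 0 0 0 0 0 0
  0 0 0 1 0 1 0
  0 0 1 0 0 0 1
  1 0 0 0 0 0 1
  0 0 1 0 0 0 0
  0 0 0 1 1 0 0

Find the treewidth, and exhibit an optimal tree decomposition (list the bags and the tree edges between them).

Treewidth 1.
One such decomposition:
Bags: B1 = {3, 6}  B2 = {3, 4}  B3 = {4, 7}  B4 = {5, 7}  B5 = {1, 5}  B6 = {1, 2}
Tree: B1–B2, B2–B3, B3–B4, B4–B5, B5–B6

Each bag holds 2 vertices, so the decomposition has width 1, which upper-bounds the treewidth. Since G has at least one edge (e.g. 6–3), it is not an edgeless graph, so tw(G) ≥ 1. Therefore the treewidth is 1.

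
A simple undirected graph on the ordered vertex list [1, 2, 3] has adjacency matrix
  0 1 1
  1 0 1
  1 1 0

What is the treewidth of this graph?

2

A width-2 tree decomposition is:
Bags: B1 = {1, 2, 3}
Tree: (single bag)
With just one bag of size 3, the width is 3 − 1 = 2, so tw(G) ≤ 2. On the other hand G contains the 3-clique {1, 2, 3}. A clique must lie in a single bag of any decomposition, so no decomposition can have width below 2. Combining the bounds, tw(G) = 2.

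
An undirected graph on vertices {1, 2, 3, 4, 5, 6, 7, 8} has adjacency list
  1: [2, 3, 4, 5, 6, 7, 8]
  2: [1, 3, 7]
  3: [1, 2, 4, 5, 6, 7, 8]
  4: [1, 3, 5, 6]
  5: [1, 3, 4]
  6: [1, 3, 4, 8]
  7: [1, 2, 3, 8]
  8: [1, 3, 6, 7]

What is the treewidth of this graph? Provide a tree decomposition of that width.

Each bag holds 4 vertices, so the decomposition has width 3, which upper-bounds the treewidth. Conversely, {1, 3, 6, 8} is a clique of size 4, and the vertices of any clique must share a bag in every tree decomposition; so some bag has ≥ 4 vertices and tw(G) ≥ 3. Therefore the treewidth is 3.

Treewidth 3.
One such decomposition:
Bags: B1 = {1, 3, 4, 6}  B2 = {1, 3, 6, 8}  B3 = {1, 3, 4, 5}  B4 = {1, 3, 7, 8}  B5 = {1, 2, 3, 7}
Tree: B1–B2, B1–B3, B2–B4, B4–B5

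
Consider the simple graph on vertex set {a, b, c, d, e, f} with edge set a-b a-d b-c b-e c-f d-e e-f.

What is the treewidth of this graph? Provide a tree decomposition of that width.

Treewidth 2.
Bags: B1 = {c, e, f}  B2 = {b, c, e}  B3 = {b, d, e}  B4 = {a, b, d}
Tree: B1–B2, B2–B3, B3–B4

Each bag holds 3 vertices, so the decomposition has width 2, which upper-bounds the treewidth. The edges f–c–b–e–f form a cycle, so G is not a tree and its treewidth is at least 2. Hence tw(G) = 2 exactly.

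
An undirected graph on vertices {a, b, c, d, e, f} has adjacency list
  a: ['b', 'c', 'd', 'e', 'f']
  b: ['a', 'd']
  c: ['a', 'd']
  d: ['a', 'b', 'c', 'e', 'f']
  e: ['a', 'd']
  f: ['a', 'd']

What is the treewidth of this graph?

A width-2 tree decomposition is:
Bags: B1 = {a, c, d}  B2 = {a, d, f}  B3 = {a, b, d}  B4 = {a, d, e}
Tree: B1–B2, B2–B3, B1–B4
Every bag has size at most 3, so the width is 3 − 1 = 2 and tw(G) ≤ 2. For the lower bound, the 3 vertices {a, d, e} are pairwise adjacent, and any tree decomposition puts a clique entirely inside one bag — forcing width ≥ 2. The upper and lower bounds meet at 2, so that is the treewidth.

2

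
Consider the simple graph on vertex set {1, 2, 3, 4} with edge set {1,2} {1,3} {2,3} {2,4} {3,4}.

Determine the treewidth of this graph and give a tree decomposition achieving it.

Every bag has size at most 3, so the width is 3 − 1 = 2 and tw(G) ≤ 2. Conversely, {1, 2, 3} is a clique of size 3, and the vertices of any clique must share a bag in every tree decomposition; so some bag has ≥ 3 vertices and tw(G) ≥ 2. The upper and lower bounds meet at 2, so that is the treewidth.

Treewidth 2.
One optimal decomposition is:
Bags: B1 = {2, 3, 4}  B2 = {1, 2, 3}
Tree: B1–B2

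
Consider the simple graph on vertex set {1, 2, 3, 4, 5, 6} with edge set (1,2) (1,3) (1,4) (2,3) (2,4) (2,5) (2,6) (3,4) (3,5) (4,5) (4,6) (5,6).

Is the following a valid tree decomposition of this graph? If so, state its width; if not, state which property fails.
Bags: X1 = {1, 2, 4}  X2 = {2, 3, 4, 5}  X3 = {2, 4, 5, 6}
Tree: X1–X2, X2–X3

No — edge (3,1) lies in no bag.

A tree decomposition must satisfy three properties: every vertex lies in some bag; for every edge, both endpoints lie together in some bag; and for every vertex, the bags containing it form a connected subtree. Here edge (3,1) lies in no bag, so the decomposition is invalid.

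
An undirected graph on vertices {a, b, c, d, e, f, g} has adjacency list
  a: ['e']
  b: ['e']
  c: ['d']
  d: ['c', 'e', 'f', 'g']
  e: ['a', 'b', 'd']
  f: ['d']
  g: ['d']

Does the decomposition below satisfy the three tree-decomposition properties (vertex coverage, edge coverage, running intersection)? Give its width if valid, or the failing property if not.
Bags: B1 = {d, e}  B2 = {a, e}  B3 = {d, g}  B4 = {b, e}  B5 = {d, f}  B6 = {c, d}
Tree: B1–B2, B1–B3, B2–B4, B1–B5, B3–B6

Checking the three conditions: (i) the bags cover all of {a, b, c, d, e, f, g}; (ii) for each edge, some bag contains both endpoints; (iii) the bags containing any fixed vertex form a subtree. All hold, so the decomposition is valid with width 2 − 1 = 1.

Yes; width 1.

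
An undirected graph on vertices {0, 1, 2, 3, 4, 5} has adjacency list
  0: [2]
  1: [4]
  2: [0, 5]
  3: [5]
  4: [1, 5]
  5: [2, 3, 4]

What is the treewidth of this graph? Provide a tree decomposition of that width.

Every bag has size at most 2, so the width is 2 − 1 = 1 and tw(G) ≤ 1. Any graph with an edge has treewidth ≥ 1, and G has the edge 5–4. Therefore the treewidth is 1.

Treewidth 1.
One such decomposition:
Bags: B1 = {4, 5}  B2 = {2, 5}  B3 = {0, 2}  B4 = {1, 4}  B5 = {3, 5}
Tree: B1–B2, B2–B3, B1–B4, B2–B5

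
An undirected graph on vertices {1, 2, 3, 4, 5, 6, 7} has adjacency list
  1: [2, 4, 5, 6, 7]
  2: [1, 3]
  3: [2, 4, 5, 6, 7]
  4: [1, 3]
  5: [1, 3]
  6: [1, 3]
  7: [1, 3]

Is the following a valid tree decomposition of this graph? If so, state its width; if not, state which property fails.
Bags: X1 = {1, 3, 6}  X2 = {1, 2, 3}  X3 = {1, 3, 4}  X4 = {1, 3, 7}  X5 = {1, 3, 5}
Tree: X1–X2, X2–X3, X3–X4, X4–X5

Yes; width 2.

Vertex coverage: the bags together contain {1, 2, 3, 4, 5, 6, 7}, the full vertex set. Edge coverage: each edge of G has both endpoints in at least one bag. Running intersection: for every vertex, the bags containing it form a connected subtree. All three properties hold, so this is a valid tree decomposition of width max|bag| − 1 = 2, and hence tw(G) ≤ 2.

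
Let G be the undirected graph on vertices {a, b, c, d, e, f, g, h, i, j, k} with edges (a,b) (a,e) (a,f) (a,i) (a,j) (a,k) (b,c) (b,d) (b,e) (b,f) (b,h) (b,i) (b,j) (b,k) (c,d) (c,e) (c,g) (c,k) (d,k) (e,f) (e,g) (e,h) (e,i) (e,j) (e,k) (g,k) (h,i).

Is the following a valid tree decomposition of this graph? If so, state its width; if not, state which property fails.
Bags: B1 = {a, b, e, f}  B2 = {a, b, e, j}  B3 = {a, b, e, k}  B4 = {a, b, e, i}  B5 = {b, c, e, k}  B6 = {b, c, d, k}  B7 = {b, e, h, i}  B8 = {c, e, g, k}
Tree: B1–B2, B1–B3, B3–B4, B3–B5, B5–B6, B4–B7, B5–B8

Yes; width 3.

Vertex coverage: the bags together contain {a, b, c, d, e, f, g, h, i, j, k}, the full vertex set. Edge coverage: each edge of G has both endpoints in at least one bag. Running intersection: for every vertex, the bags containing it form a connected subtree. All three properties hold, so this is a valid tree decomposition of width max|bag| − 1 = 3, and hence tw(G) ≤ 3.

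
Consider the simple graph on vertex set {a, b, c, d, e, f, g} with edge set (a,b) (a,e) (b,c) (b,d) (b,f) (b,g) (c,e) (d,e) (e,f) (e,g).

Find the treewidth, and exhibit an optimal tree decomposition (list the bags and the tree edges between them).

The largest bag has 3 vertices, giving width 2; this decomposition certifies tw(G) ≤ 2. For the lower bound, G contains the cycle b–a–e–f–b, so G is not a forest; only forests have treewidth ≤ 1, hence tw(G) ≥ 2. Therefore the treewidth is 2.

Treewidth 2.
One such decomposition:
Bags: B1 = {a, b, e}  B2 = {b, e, f}  B3 = {b, d, e}  B4 = {b, e, g}  B5 = {b, c, e}
Tree: B1–B2, B2–B3, B3–B4, B4–B5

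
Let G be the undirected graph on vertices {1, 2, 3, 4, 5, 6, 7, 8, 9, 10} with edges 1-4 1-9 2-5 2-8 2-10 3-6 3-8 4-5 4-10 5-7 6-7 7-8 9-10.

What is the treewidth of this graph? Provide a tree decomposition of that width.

Every bag has size at most 3, so the width is 3 − 1 = 2 and tw(G) ≤ 2. The edges 6–3–8–7–6 form a cycle, so G is not a tree and its treewidth is at least 2. Therefore the treewidth is 2.

Treewidth 2.
One such decomposition:
Bags: B1 = {3, 6, 7}  B2 = {3, 7, 8}  B3 = {5, 7, 8}  B4 = {2, 5, 8}  B5 = {2, 4, 5}  B6 = {2, 4, 10}  B7 = {1, 4, 10}  B8 = {1, 9, 10}
Tree: B1–B2, B2–B3, B3–B4, B4–B5, B5–B6, B6–B7, B7–B8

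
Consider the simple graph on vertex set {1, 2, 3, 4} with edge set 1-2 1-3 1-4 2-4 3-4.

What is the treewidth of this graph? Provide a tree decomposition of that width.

The largest bag has 3 vertices, giving width 2; this decomposition certifies tw(G) ≤ 2. For the lower bound, the 3 vertices {1, 2, 4} are pairwise adjacent, and any tree decomposition puts a clique entirely inside one bag — forcing width ≥ 2. Hence tw(G) = 2 exactly.

Treewidth 2.
Bags: B1 = {1, 2, 4}  B2 = {1, 3, 4}
Tree: B1–B2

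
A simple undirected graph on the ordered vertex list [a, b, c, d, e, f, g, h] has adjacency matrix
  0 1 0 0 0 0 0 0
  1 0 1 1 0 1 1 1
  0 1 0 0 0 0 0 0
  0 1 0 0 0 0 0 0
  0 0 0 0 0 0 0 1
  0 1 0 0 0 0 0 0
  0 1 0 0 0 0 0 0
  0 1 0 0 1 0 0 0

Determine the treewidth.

1

A width-1 tree decomposition is:
Bags: B1 = {b, f}  B2 = {b, g}  B3 = {b, h}  B4 = {e, h}  B5 = {a, b}  B6 = {b, c}  B7 = {b, d}
Tree: B1–B2, B1–B3, B3–B4, B1–B5, B2–B6, B5–B7
Every bag has size at most 2, so the width is 2 − 1 = 1 and tw(G) ≤ 1. G has an edge, so its treewidth is at least 1. Therefore the treewidth is 1.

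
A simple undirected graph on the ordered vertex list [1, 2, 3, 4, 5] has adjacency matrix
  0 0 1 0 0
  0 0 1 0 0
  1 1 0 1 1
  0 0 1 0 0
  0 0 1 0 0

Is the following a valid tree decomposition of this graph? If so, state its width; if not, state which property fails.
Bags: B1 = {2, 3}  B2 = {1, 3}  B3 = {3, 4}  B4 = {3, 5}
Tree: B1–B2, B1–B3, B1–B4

Checking the three conditions: (i) the bags cover all of {1, 2, 3, 4, 5}; (ii) for each edge, some bag contains both endpoints; (iii) the bags containing any fixed vertex form a subtree. All hold, so the decomposition is valid with width 2 − 1 = 1.

Yes; width 1.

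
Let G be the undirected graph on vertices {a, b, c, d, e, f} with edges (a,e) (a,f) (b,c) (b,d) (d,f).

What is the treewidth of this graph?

1

A width-1 tree decomposition is:
Bags: B1 = {a, e}  B2 = {a, f}  B3 = {d, f}  B4 = {b, d}  B5 = {b, c}
Tree: B1–B2, B2–B3, B3–B4, B4–B5
Every bag has size at most 2, so the width is 2 − 1 = 1 and tw(G) ≤ 1. Any graph with an edge has treewidth ≥ 1, and G has the edge e–a. Hence tw(G) = 1 exactly.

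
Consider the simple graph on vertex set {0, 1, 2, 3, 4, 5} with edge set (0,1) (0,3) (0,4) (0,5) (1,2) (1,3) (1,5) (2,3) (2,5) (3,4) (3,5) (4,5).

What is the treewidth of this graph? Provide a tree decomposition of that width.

Every bag has size at most 4, so the width is 4 − 1 = 3 and tw(G) ≤ 3. Conversely, {0, 1, 3, 5} is a clique of size 4, and the vertices of any clique must share a bag in every tree decomposition; so some bag has ≥ 4 vertices and tw(G) ≥ 3. Hence tw(G) = 3 exactly.

Treewidth 3.
Bags: B1 = {0, 1, 3, 5}  B2 = {1, 2, 3, 5}  B3 = {0, 3, 4, 5}
Tree: B1–B2, B1–B3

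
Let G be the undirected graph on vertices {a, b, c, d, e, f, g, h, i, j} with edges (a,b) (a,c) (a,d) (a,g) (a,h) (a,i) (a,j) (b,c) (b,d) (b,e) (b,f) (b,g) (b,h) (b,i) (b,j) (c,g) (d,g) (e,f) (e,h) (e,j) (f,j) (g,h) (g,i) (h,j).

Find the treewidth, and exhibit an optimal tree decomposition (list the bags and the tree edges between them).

Each bag holds 4 vertices, so the decomposition has width 3, which upper-bounds the treewidth. Conversely, {a, b, d, g} is a clique of size 4, and the vertices of any clique must share a bag in every tree decomposition; so some bag has ≥ 4 vertices and tw(G) ≥ 3. The upper and lower bounds meet at 3, so that is the treewidth.

Treewidth 3.
One optimal decomposition is:
Bags: B1 = {b, e, h, j}  B2 = {a, b, h, j}  B3 = {a, b, g, h}  B4 = {a, b, c, g}  B5 = {a, b, g, i}  B6 = {b, e, f, j}  B7 = {a, b, d, g}
Tree: B1–B2, B2–B3, B3–B4, B3–B5, B1–B6, B3–B7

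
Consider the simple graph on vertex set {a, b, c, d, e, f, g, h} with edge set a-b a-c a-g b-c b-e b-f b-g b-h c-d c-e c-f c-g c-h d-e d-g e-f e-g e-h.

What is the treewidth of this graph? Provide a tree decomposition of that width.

The largest bag has 4 vertices, giving width 3; this decomposition certifies tw(G) ≤ 3. On the other hand G contains the 4-clique {c, d, e, g}. A clique must lie in a single bag of any decomposition, so no decomposition can have width below 3. Combining the bounds, tw(G) = 3.

Treewidth 3.
One optimal decomposition is:
Bags: B1 = {b, c, e, f}  B2 = {b, c, e, h}  B3 = {b, c, e, g}  B4 = {a, b, c, g}  B5 = {c, d, e, g}
Tree: B1–B2, B2–B3, B3–B4, B3–B5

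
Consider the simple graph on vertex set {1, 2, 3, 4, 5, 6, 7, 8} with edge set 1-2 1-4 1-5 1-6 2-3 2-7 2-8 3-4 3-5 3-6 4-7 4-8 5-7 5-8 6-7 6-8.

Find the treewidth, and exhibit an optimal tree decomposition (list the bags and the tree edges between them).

Treewidth 4.
One optimal decomposition is:
Bags: B1 = {1, 2, 4, 5, 6}  B2 = {2, 3, 4, 5, 6}  B3 = {2, 4, 5, 6, 8}  B4 = {2, 4, 5, 6, 7}
Tree: B1–B2, B2–B3, B3–B4

The largest bag has 5 vertices, giving width 4; this decomposition certifies tw(G) ≤ 4. For the lower bound: the 5 vertex sets {1,2}, {3,4}, {6,8}, {5}, {7} are disjoint, each induces a connected subgraph, and every pair is joined by at least one edge of G. Contracting each set to a single vertex therefore yields K_{5} as a minor, and since treewidth is minor-monotone, tw(G) ≥ tw(K_{5}) = 4. Combining the bounds, tw(G) = 4.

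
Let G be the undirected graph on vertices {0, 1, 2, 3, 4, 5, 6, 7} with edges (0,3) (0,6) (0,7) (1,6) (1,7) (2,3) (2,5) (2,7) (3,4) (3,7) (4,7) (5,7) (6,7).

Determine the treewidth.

A width-2 tree decomposition is:
Bags: B1 = {0, 3, 7}  B2 = {3, 4, 7}  B3 = {0, 6, 7}  B4 = {1, 6, 7}  B5 = {2, 3, 7}  B6 = {2, 5, 7}
Tree: B1–B2, B1–B3, B3–B4, B1–B5, B5–B6
Each bag holds 3 vertices, so the decomposition has width 2, which upper-bounds the treewidth. Conversely, {1, 6, 7} is a clique of size 3, and the vertices of any clique must share a bag in every tree decomposition; so some bag has ≥ 3 vertices and tw(G) ≥ 2. Combining the bounds, tw(G) = 2.

2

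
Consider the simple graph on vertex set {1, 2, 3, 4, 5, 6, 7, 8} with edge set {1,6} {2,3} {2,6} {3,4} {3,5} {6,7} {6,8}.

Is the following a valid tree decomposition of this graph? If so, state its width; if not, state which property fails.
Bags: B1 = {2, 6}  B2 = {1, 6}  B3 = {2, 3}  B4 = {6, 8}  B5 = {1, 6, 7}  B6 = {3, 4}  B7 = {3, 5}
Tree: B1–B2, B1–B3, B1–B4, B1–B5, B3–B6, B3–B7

A tree decomposition must satisfy three properties: every vertex lies in some bag; for every edge, both endpoints lie together in some bag; and for every vertex, the bags containing it form a connected subtree. Here bags containing vertex 1 are not connected in the tree, so the decomposition is invalid.

No — bags containing vertex 1 are not connected in the tree.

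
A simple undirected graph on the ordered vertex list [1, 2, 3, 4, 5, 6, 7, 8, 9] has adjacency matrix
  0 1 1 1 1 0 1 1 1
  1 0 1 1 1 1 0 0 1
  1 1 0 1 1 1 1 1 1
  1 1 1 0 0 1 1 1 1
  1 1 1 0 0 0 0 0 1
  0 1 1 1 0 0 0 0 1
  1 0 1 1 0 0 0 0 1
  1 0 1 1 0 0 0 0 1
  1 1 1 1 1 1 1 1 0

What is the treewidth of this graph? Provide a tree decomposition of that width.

Treewidth 4.
One optimal decomposition is:
Bags: B1 = {2, 3, 4, 6, 9}  B2 = {1, 2, 3, 4, 9}  B3 = {1, 3, 4, 8, 9}  B4 = {1, 3, 4, 7, 9}  B5 = {1, 2, 3, 5, 9}
Tree: B1–B2, B2–B3, B3–B4, B2–B5

The largest bag has 5 vertices, giving width 4; this decomposition certifies tw(G) ≤ 4. On the other hand G contains the 5-clique {1, 3, 4, 8, 9}. A clique must lie in a single bag of any decomposition, so no decomposition can have width below 4. Hence tw(G) = 4 exactly.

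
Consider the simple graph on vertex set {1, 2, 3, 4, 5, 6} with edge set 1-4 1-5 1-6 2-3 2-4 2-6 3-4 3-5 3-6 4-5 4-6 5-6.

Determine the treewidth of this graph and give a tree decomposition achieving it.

Treewidth 3.
Bags: B1 = {1, 4, 5, 6}  B2 = {3, 4, 5, 6}  B3 = {2, 3, 4, 6}
Tree: B1–B2, B2–B3

Every bag has size at most 4, so the width is 4 − 1 = 3 and tw(G) ≤ 3. Conversely, {1, 4, 5, 6} is a clique of size 4, and the vertices of any clique must share a bag in every tree decomposition; so some bag has ≥ 4 vertices and tw(G) ≥ 3. The upper and lower bounds meet at 3, so that is the treewidth.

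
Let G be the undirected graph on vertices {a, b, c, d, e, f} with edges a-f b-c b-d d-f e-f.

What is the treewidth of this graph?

1

A width-1 tree decomposition is:
Bags: B1 = {e, f}  B2 = {d, f}  B3 = {a, f}  B4 = {b, d}  B5 = {b, c}
Tree: B1–B2, B1–B3, B2–B4, B4–B5
Each bag holds 2 vertices, so the decomposition has width 1, which upper-bounds the treewidth. G has an edge, so its treewidth is at least 1. Therefore the treewidth is 1.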